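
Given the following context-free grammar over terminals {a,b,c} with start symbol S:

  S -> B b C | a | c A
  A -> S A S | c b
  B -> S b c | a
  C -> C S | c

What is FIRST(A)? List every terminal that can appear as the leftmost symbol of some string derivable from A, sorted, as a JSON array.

FIRST iteration:
[1]
  A via A→c b: +{c}
  B via B→a: +{a}
  C via C→c: +{c}
  S via S→B b C: +{a}
  S via S→c A: +{c}
  S: {a,c}  A: {c}  B: {a}  C: {c}
[2]
  A via A→S A S: +{a}
  B via B→S b c: +{c}
  S: {a,c}  A: {a,c}  B: {a,c}  C: {c}
[3] — fixpoint
  S: {a,c}  A: {a,c}  B: {a,c}  C: {c}

FIRST(A) = ["a", "c"]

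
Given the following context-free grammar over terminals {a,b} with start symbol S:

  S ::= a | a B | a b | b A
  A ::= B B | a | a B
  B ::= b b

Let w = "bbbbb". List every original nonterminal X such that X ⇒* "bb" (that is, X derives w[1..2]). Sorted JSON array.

CNF form of G:
  S -> T0 B | T0 T1 | T1 A | a
  A -> B B | T0 B | a
  B -> T1 T1
  T0 -> a
  T1 -> b

CYK table (by increasing span) (cells [i..j] with 1 ≤ i ≤ j ≤ 2 only):
  T[1,1] 'b' = {T1}  orig:{}
  T[2,2] 'b' = {T1}  orig:{}
  T[1,2] 'bb' = {B}

Original NTs in T[1,2] deriving "bb": ["B"]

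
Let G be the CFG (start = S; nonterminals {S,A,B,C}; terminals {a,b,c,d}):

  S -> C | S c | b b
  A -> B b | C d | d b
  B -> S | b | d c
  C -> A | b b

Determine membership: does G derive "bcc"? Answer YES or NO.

Convert to CNF:
  S -> B T0 | C T1 | S T2 | T0 T0 | T1 T0
  A -> B T0 | C T1 | T1 T0
  B -> B T0 | C T1 | S T2 | T0 T0 | T1 T0 | T1 T2 | b
  C -> B T0 | C T1 | T0 T0 | T1 T0
  T0 -> b
  T1 -> d
  T2 -> c

Fill CYK table bottom-up:
  T[0,0] 'b' = {B,T0}  orig:{B}
  T[1,1] 'c' = {T2}  orig:{}
  T[2,2] 'c' = {T2}  orig:{}
  T[0,1] 'bc' = ∅
  T[1,2] 'cc' = ∅
  T[0,2] 'bcc' = ∅

S ∉ T[0,2] ⇒ NO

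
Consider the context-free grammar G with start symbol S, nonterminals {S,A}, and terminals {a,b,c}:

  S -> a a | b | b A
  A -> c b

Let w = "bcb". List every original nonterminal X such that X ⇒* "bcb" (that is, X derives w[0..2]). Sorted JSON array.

CNF form of G:
  S -> T1 A | T2 T2 | b
  A -> T0 T1
  T0 -> c
  T1 -> b
  T2 -> a

Fill CYK table bottom-up (cells [i..j] with 0 ≤ i ≤ j ≤ 2 only):
  T[0,0] 'b' = {S,T1}  orig:{S}
  T[1,1] 'c' = {T0}  orig:{}
  T[2,2] 'b' = {S,T1}  orig:{S}
  T[0,1] 'bc' = ∅
  T[1,2] 'cb' = {A}
  T[0,2] 'bcb' = {S}

Original NTs in T[0,2] deriving "bcb": ["S"]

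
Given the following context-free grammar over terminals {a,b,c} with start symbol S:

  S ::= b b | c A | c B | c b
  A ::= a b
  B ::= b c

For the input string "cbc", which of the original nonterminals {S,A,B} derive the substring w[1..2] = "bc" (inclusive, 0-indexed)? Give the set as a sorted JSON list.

Convert to CNF:
  S -> T1 T1 | T2 A | T2 B | T2 T1
  A -> T0 T1
  B -> T1 T2
  T0 -> a
  T1 -> b
  T2 -> c

Fill CYK table bottom-up, restricted to cells inside w[1..2]:
  T[1,1] 'b' = {T1}  orig:{}
  T[2,2] 'c' = {T2}  orig:{}
  T[1,2] 'bc' = {B}

Original NTs in T[1,2] deriving "bc": ["B"]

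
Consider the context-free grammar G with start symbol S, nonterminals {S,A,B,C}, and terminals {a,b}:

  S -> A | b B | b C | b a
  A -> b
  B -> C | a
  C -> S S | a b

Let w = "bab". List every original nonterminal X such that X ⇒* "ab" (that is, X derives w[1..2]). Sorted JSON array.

Convert to CNF:
  S -> T1 B | T1 C | T1 T0 | b
  A -> b
  B -> S S | T0 T1 | a
  C -> S S | T0 T1
  T0 -> a
  T1 -> b

Fill CYK table bottom-up (cells [i..j] with 1 ≤ i ≤ j ≤ 2 only):
  [1..1]={B,T0}  "a"  orig:{B}
  [2..2]={A,S,T1}  "b"  orig:{A,S}
  [1..2]={B,C}  "ab"

Original NTs in T[1,2] deriving "ab": ["B", "C"]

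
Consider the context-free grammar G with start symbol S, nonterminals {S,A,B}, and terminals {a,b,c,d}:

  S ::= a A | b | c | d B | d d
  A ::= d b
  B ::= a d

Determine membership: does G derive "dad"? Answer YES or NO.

Convert to CNF:
  S -> T0 B | T0 T0 | T2 A | b | c
  A -> T0 T1
  B -> T2 T0
  T0 -> d
  T1 -> b
  T2 -> a

CYK fill:
  T[0,0] 'd' = {T0}  orig:{}
  T[1,1] 'a' = {T2}  orig:{}
  T[2,2] 'd' = {T0}  orig:{}
  T[0,1] 'da' = ∅
  T[1,2] 'ad' = {B}
  T[0,2] 'dad' = {S}

S ∈ T[0,2] ⇒ YES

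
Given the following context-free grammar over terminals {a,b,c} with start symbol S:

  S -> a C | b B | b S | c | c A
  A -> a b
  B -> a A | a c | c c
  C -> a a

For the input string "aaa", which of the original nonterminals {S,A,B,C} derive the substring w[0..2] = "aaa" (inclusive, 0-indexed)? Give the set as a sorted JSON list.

Convert to CNF:
  S -> T0 C | T1 B | T1 S | T2 A | c
  A -> T0 T1
  B -> T0 A | T0 T2 | T2 T2
  C -> T0 T0
  T0 -> a
  T1 -> b
  T2 -> c

CYK table (by increasing span) — only the sub-triangle for w[0..2]:
  T[0,0] 'a' = {T0}  orig:{}
  T[1,1] 'a' = {T0}  orig:{}
  T[2,2] 'a' = {T0}  orig:{}
  T[0,1] 'aa' = {C}
  T[1,2] 'aa' = {C}
  T[0,2] 'aaa' = {S}

Original NTs in T[0,2] deriving "aaa": ["S"]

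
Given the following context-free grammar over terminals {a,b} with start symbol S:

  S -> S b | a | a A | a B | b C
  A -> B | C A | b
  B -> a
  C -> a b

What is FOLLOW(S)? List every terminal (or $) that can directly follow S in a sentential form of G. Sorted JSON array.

Compute FIRST by fixpoint:
round 1:
  A via A→b: +{b}
  B via B→a: +{a}
  C via C→a b: +{a}
  S via S→a: +{a}
  S via S→b C: +{b}
  S: {a,b}  A: {b}  B: {a}  C: {a}
round 2:
  A via A→B: +{a}
  S: {a,b}  A: {a,b}  B: {a}  C: {a}
round 3: done
  S: {a,b}  A: {a,b}  B: {a}  C: {a}

FOLLOW iteration:
FOLLOW(S) := {$}
[1]
  A→C A: FOLLOW(C) ⊇ FIRST(A) = {a,b}; new: +{a,b}
  S→S b: FOLLOW(S) ⊇ FIRST(b) = {b}; new: +{b}
  S→a A: FOLLOW(A) ⊇ FOLLOW(S) ⊇ {$,b}; new: +{$,b}
  S→a B: FOLLOW(B) ⊇ FOLLOW(S) ⊇ {$,b}; new: +{$,b}
  S→b C: FOLLOW(C) ⊇ FOLLOW(S) ⊇ {$,b}; new: +{$}
  FOLLOW(S)={$,b}  FOLLOW(A)={$,b}  FOLLOW(B)={$,b}  FOLLOW(C)={$,a,b}
[2] — fixpoint
  FOLLOW(S)={$,b}  FOLLOW(A)={$,b}  FOLLOW(B)={$,b}  FOLLOW(C)={$,a,b}

FOLLOW(S) = ["$", "b"]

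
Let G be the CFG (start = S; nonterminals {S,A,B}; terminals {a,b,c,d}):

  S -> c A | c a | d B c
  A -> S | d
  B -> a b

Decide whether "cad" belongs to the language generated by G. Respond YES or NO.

Convert to CNF:
  S -> T0 A | T0 T1 | T2 X5
  A -> T0 A | T0 T1 | T2 X4 | d
  B -> T1 T3
  T0 -> c
  T1 -> a
  T2 -> d
  T3 -> b
  X4 -> B T0
  X5 -> B T0

CYK table (by increasing span):
  T[0,0] 'c' = {T0}  orig:{}
  T[1,1] 'a' = {T1}  orig:{}
  T[2,2] 'd' = {A,T2}  orig:{A}
  T[0,1] 'ca' = {A,S}
  T[1,2] 'ad' = ∅
  T[0,2] 'cad' = ∅

S ∉ T[0,2] ⇒ NO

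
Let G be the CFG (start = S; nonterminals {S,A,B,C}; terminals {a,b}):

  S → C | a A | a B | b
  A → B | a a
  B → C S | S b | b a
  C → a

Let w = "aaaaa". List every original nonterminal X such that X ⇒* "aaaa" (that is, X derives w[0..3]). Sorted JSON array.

CNF form of G:
  S -> T1 A | T1 B | a | b
  A -> C S | S T0 | T0 T1 | T1 T1
  B -> C S | S T0 | T0 T1
  C -> a
  T0 -> b
  T1 -> a

CYK fill, restricted to cells inside w[0..3]:
  T[0,0] 'a' = {C,S,T1}  orig:{C,S}
  T[1,1] 'a' = {C,S,T1}  orig:{C,S}
  T[2,2] 'a' = {C,S,T1}  orig:{C,S}
  T[3,3] 'a' = {C,S,T1}  orig:{C,S}
  T[0,1] 'aa' = {A,B}
  T[1,2] 'aa' = {A,B}
  T[2,3] 'aa' = {A,B}
  T[0,2] 'aaa' = {S}
  T[1,3] 'aaa' = {S}
  T[0,3] 'aaaa' = {A,B}

Original NTs in T[0,3] deriving "aaaa": ["A", "B"]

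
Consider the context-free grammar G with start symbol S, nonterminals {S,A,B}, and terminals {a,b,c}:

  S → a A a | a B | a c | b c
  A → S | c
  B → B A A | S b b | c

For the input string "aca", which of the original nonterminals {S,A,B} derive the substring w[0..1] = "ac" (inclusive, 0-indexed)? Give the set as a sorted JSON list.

Convert to CNF:
  S -> T0 B | T0 T1 | T0 X6 | T2 T1
  A -> T0 B | T0 T1 | T0 X3 | T2 T1 | c
  B -> B X4 | S X5 | c
  T0 -> a
  T1 -> c
  T2 -> b
  X3 -> A T0
  X4 -> A A
  X5 -> T2 T2
  X6 -> A T0

Fill CYK table bottom-up — only the sub-triangle for w[0..1]:
  [0..0]={T0}  "a"  orig:{}
  [1..1]={A,B,T1}  "c"  orig:{A,B}
  [0..1]={A,S}  "ac"

Original NTs in T[0,1] deriving "ac": ["A", "S"]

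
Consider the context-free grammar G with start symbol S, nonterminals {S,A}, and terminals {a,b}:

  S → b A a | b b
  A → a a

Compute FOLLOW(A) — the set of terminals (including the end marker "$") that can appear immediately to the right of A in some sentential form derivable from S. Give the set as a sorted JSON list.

Compute FIRST by fixpoint:
pass 1:
  A via A→a a: +{a}
  S via S→b A a: +{b}
  S: {b}  A: {a}
pass 2: done
  S: {b}  A: {a}

FOLLOW sets:
seed FOLLOW(S) with $
iter 1:
  S→b A a: FOLLOW(A) ⊇ FIRST(a) = {a}; new: +{a}
  S: {$}  A: {a}
iter 2: done
  S: {$}  A: {a}

FOLLOW(A) = ["a"]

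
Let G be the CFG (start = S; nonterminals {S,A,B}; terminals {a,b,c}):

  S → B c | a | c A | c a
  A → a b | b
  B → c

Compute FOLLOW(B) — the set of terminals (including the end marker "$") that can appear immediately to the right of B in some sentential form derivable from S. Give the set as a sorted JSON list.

FIRST sets, iterate to fixpoint:
iter 1:
  A via A→a b: +{a}
  A via A→b: +{b}
  B via B→c: +{c}
  S via S→B c: +{c}
  S via S→a: +{a}
  FIRST[S]={a,c}  FIRST[A]={a,b}  FIRST[B]={c}
iter 2: (stable)
  FIRST[S]={a,c}  FIRST[A]={a,b}  FIRST[B]={c}

Compute FOLLOW by fixpoint:
initialize: $ ∈ FOLLOW(S)
[1]
  S→B c: FOLLOW(B) ⊇ FIRST(c) = {c}; new: +{c}
  S→c A: FOLLOW(A) ⊇ FOLLOW(S) ⊇ {$}; new: +{$}
  FOLLOW(S)={$}  FOLLOW(A)={$}  FOLLOW(B)={c}
[2] (stable)
  FOLLOW(S)={$}  FOLLOW(A)={$}  FOLLOW(B)={c}

FOLLOW(B) = ["c"]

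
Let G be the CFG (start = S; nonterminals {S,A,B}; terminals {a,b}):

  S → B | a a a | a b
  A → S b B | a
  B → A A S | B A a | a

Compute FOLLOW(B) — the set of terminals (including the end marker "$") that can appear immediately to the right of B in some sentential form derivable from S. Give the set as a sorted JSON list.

Compute FIRST by fixpoint:
iter 1:
  A via A→a: +{a}
  B via B→A A S: +{a}
  S via S→B: +{a}
  FIRST[S]={a}  FIRST[A]={a}  FIRST[B]={a}
iter 2: (no change)
  FIRST[S]={a}  FIRST[A]={a}  FIRST[B]={a}

Compute FOLLOW by fixpoint:
seed FOLLOW(S) with $
pass 1:
  A→S b B: FOLLOW(S) ⊇ FIRST(b) = {b}; new: +{b}
  B→A A S: FOLLOW(A) ⊇ FIRST(A) = {a}; new: +{a}
  B→B A a: FOLLOW(B) ⊇ FIRST(A) = {a}; new: +{a}
  S→B: FOLLOW(B) ⊇ FOLLOW(S) ⊇ {$,b}; new: +{$,b}
  S: {$,b}  A: {a}  B: {$,a,b}
pass 2:
  B→A A S: FOLLOW(S) ⊇ FOLLOW(B) ⊇ {$,a,b}; new: +{a}
  S: {$,a,b}  A: {a}  B: {$,a,b}
pass 3: done
  S: {$,a,b}  A: {a}  B: {$,a,b}

FOLLOW(B) = ["$", "a", "b"]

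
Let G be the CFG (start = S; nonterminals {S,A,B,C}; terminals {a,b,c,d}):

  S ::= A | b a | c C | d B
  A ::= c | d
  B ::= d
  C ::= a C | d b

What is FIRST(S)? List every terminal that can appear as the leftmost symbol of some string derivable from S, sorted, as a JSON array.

FIRST iteration:
[1]
  A via A→c: +{c}
  A via A→d: +{d}
  B via B→d: +{d}
  C via C→a C: +{a}
  C via C→d b: +{d}
  S via S→A: +{c,d}
  S via S→b a: +{b}
  FIRST[S]={b,c,d}  FIRST[A]={c,d}  FIRST[B]={d}  FIRST[C]={a,d}
[2] (no change)
  FIRST[S]={b,c,d}  FIRST[A]={c,d}  FIRST[B]={d}  FIRST[C]={a,d}

FIRST(S) = ["b", "c", "d"]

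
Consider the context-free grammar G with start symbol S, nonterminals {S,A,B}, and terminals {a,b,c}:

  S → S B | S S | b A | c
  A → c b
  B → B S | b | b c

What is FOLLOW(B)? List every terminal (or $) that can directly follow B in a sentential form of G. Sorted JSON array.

Compute FIRST by fixpoint:
[1]
  A via A→c b: +{c}
  B via B→b: +{b}
  S via S→b A: +{b}
  S via S→c: +{c}
  S: {b,c}  A: {c}  B: {b}
[2] — fixpoint
  S: {b,c}  A: {c}  B: {b}

FOLLOW iteration:
initialize: $ ∈ FOLLOW(S)
pass 1:
  B→B S: FOLLOW(B) ⊇ FIRST(S) = {b,c}; new: +{b,c}
  B→B S: FOLLOW(S) ⊇ FOLLOW(B) ⊇ {b,c}; new: +{b,c}
  S→S B: FOLLOW(B) ⊇ FOLLOW(S) ⊇ {$,b,c}; new: +{$}
  S→b A: FOLLOW(A) ⊇ FOLLOW(S) ⊇ {$,b,c}; new: +{$,b,c}
  FOLLOW[S]={$,b,c}  FOLLOW[A]={$,b,c}  FOLLOW[B]={$,b,c}
pass 2: (no change)
  FOLLOW[S]={$,b,c}  FOLLOW[A]={$,b,c}  FOLLOW[B]={$,b,c}

FOLLOW(B) = ["$", "b", "c"]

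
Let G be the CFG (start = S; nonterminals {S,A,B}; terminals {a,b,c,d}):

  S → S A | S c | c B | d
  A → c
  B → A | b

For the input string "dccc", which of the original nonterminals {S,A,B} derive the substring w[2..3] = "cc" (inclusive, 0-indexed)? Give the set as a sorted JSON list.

Convert to CNF:
  S -> S A | S T0 | T0 B | d
  A -> c
  B -> b | c
  T0 -> c

CYK table (by increasing span) — only the sub-triangle for w[2..3]:
  cell(2,2) c: {A,B,T0}  orig:{A,B}
  cell(3,3) c: {A,B,T0}  orig:{A,B}
  cell(2,3) cc: {S}

Original NTs in T[2,3] deriving "cc": ["S"]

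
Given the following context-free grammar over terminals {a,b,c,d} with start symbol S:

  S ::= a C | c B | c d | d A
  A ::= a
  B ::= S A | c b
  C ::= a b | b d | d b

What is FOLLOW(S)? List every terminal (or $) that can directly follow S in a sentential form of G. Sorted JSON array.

FIRST iteration:
[1]
  A via A→a: +{a}
  B via B→c b: +{c}
  C via C→a b: +{a}
  C via C→b d: +{b}
  C via C→d b: +{d}
  S via S→a C: +{a}
  S via S→c B: +{c}
  S via S→d A: +{d}
  FIRST(S)={a,c,d}  FIRST(A)={a}  FIRST(B)={c}  FIRST(C)={a,b,d}
[2]
  B via B→S A: +{a,d}
  FIRST(S)={a,c,d}  FIRST(A)={a}  FIRST(B)={a,c,d}  FIRST(C)={a,b,d}
[3] done
  FIRST(S)={a,c,d}  FIRST(A)={a}  FIRST(B)={a,c,d}  FIRST(C)={a,b,d}

FOLLOW sets:
initialize: $ ∈ FOLLOW(S)
iter 1:
  B→S A: FOLLOW(S) ⊇ FIRST(A) = {a}; new: +{a}
  S→a C: FOLLOW(C) ⊇ FOLLOW(S) ⊇ {$,a}; new: +{$,a}
  S→c B: FOLLOW(B) ⊇ FOLLOW(S) ⊇ {$,a}; new: +{$,a}
  S→d A: FOLLOW(A) ⊇ FOLLOW(S) ⊇ {$,a}; new: +{$,a}
  FOLLOW[S]={$,a}  FOLLOW[A]={$,a}  FOLLOW[B]={$,a}  FOLLOW[C]={$,a}
iter 2: — fixpoint
  FOLLOW[S]={$,a}  FOLLOW[A]={$,a}  FOLLOW[B]={$,a}  FOLLOW[C]={$,a}

FOLLOW(S) = ["$", "a"]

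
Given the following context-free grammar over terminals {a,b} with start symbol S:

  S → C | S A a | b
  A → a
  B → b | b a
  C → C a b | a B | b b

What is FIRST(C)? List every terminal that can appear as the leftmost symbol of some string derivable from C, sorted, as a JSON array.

Compute FIRST by fixpoint:
pass 1:
  A via A→a: +{a}
  B via B→b: +{b}
  C via C→a B: +{a}
  C via C→b b: +{b}
  S via S→C: +{a,b}
  FIRST[S]={a,b}  FIRST[A]={a}  FIRST[B]={b}  FIRST[C]={a,b}
pass 2: — fixpoint
  FIRST[S]={a,b}  FIRST[A]={a}  FIRST[B]={b}  FIRST[C]={a,b}

FIRST(C) = ["a", "b"]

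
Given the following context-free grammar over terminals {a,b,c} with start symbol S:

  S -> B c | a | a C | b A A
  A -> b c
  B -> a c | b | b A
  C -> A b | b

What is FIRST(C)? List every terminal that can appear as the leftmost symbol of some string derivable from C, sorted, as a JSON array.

FIRST iteration:
iter 1:
  A via A→b c: +{b}
  B via B→a c: +{a}
  B via B→b: +{b}
  C via C→A b: +{b}
  S via S→B c: +{a,b}
  S: {a,b}  A: {b}  B: {a,b}  C: {b}
iter 2: (stable)
  S: {a,b}  A: {b}  B: {a,b}  C: {b}

FIRST(C) = ["b"]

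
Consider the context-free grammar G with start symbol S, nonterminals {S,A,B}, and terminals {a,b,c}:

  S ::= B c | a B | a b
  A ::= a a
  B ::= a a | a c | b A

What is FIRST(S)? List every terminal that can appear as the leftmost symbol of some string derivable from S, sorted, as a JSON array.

FIRST iteration:
[1]
  A via A→a a: +{a}
  B via B→a a: +{a}
  B via B→b A: +{b}
  S via S→B c: +{a,b}
  FIRST[S]={a,b}  FIRST[A]={a}  FIRST[B]={a,b}
[2] — fixpoint
  FIRST[S]={a,b}  FIRST[A]={a}  FIRST[B]={a,b}

FIRST(S) = ["a", "b"]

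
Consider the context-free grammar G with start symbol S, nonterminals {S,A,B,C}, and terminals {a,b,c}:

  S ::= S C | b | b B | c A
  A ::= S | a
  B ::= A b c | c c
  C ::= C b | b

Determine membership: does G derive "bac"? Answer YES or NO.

Convert to CNF:
  S -> S C | T0 B | T1 A | b
  A -> S C | T0 B | T1 A | a | b
  B -> A X2 | T1 T1
  C -> C T0 | b
  T0 -> b
  T1 -> c
  X2 -> T0 T1

Fill CYK table bottom-up:
  [0..0]={A,C,S,T0}  "b"  orig:{A,C,S}
  [1..1]={A}  "a"
  [2..2]={T1}  "c"  orig:{}
  [0..1]=∅  "ba"
  [1..2]=∅  "ac"
  [0..2]=∅  "bac"

S ∉ T[0,2] ⇒ NO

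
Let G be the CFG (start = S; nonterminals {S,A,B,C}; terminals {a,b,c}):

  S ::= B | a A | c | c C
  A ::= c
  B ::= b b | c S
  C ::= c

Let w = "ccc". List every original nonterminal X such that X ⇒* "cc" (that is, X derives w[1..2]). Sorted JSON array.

CNF form of G:
  S -> T0 T0 | T1 C | T1 S | T2 A | c
  A -> c
  B -> T0 T0 | T1 S
  C -> c
  T0 -> b
  T1 -> c
  T2 -> a

CYK fill, restricted to cells inside w[1..2]:
  T[1,1] 'c' = {A,C,S,T1}  orig:{A,C,S}
  T[2,2] 'c' = {A,C,S,T1}  orig:{A,C,S}
  T[1,2] 'cc' = {B,S}

Original NTs in T[1,2] deriving "cc": ["B", "S"]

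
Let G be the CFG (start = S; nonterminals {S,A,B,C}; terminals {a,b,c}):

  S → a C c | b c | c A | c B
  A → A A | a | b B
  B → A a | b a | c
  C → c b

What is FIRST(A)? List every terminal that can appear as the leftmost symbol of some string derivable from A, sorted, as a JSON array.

FIRST sets, iterate to fixpoint:
iter 1:
  A via A→a: +{a}
  A via A→b B: +{b}
  B via B→A a: +{a,b}
  B via B→c: +{c}
  C via C→c b: +{c}
  S via S→a C c: +{a}
  S via S→b c: +{b}
  S via S→c A: +{c}
  FIRST[S]={a,b,c}  FIRST[A]={a,b}  FIRST[B]={a,b,c}  FIRST[C]={c}
iter 2: done
  FIRST[S]={a,b,c}  FIRST[A]={a,b}  FIRST[B]={a,b,c}  FIRST[C]={c}

FIRST(A) = ["a", "b"]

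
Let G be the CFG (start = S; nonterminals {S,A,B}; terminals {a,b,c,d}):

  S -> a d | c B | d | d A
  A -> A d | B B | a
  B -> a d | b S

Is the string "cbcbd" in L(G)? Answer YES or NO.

Convert to CNF:
  S -> T0 A | T1 T0 | T3 B | d
  A -> A T0 | B B | a
  B -> T1 T0 | T2 S
  T0 -> d
  T1 -> a
  T2 -> b
  T3 -> c

CYK fill:
  cell(0,0) c: {T3}  orig:{}
  cell(1,1) b: {T2}  orig:{}
  cell(2,2) c: {T3}  orig:{}
  cell(3,3) b: {T2}  orig:{}
  cell(4,4) d: {S,T0}  orig:{S}
  cell(0,1) cb: ∅
  cell(1,2) bc: ∅
  cell(2,3) cb: ∅
  cell(3,4) bd: {B}
  cell(0,2) cbc: ∅
  cell(1,3) bcb: ∅
  cell(2,4) cbd: {S}
  cell(0,3) cbcb: ∅
  cell(1,4) bcbd: {B}
  cell(0,4) cbcbd: {S}

S ∈ T[0,4] ⇒ YES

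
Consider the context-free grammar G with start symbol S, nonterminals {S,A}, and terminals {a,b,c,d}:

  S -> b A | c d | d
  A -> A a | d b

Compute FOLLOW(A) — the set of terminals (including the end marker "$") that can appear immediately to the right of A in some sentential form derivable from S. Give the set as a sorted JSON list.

FIRST iteration:
round 1:
  A via A→d b: +{d}
  S via S→b A: +{b}
  S via S→c d: +{c}
  S via S→d: +{d}
  FIRST[S]={b,c,d}  FIRST[A]={d}
round 2: (no change)
  FIRST[S]={b,c,d}  FIRST[A]={d}

FOLLOW sets:
seed FOLLOW(S) with $
[1]
  A→A a: FOLLOW(A) ⊇ FIRST(a) = {a}; new: +{a}
  S→b A: FOLLOW(A) ⊇ FOLLOW(S) ⊇ {$}; new: +{$}
  FOLLOW[S]={$}  FOLLOW[A]={$,a}
[2] — fixpoint
  FOLLOW[S]={$}  FOLLOW[A]={$,a}

FOLLOW(A) = ["$", "a"]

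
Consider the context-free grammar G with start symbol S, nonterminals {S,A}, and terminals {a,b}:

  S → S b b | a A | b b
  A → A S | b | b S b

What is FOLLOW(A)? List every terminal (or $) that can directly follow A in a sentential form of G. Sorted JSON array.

Compute FIRST by fixpoint:
round 1:
  A via A→b: +{b}
  S via S→a A: +{a}
  S via S→b b: +{b}
  FIRST(S)={a,b}  FIRST(A)={b}
round 2: — fixpoint
  FIRST(S)={a,b}  FIRST(A)={b}

Compute FOLLOW by fixpoint:
seed FOLLOW(S) with $
[1]
  A→A S: FOLLOW(A) ⊇ FIRST(S) = {a,b}; new: +{a,b}
  A→A S: FOLLOW(S) ⊇ FOLLOW(A) ⊇ {a,b}; new: +{a,b}
  S→a A: FOLLOW(A) ⊇ FOLLOW(S) ⊇ {$,a,b}; new: +{$}
  FOLLOW[S]={$,a,b}  FOLLOW[A]={$,a,b}
[2] (no change)
  FOLLOW[S]={$,a,b}  FOLLOW[A]={$,a,b}

FOLLOW(A) = ["$", "a", "b"]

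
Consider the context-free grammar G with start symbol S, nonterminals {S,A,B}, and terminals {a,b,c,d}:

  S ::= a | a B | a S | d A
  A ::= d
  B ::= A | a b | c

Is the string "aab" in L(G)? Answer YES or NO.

CNF form of G:
  S -> T0 B | T0 S | T2 A | a
  A -> d
  B -> T0 T1 | c | d
  T0 -> a
  T1 -> b
  T2 -> d

Fill CYK table bottom-up:
  [0..0]={S,T0}  "a"  orig:{S}
  [1..1]={S,T0}  "a"  orig:{S}
  [2..2]={T1}  "b"  orig:{}
  [0..1]={S}  "aa"
  [1..2]={B}  "ab"
  [0..2]={S}  "aab"

S ∈ T[0,2] ⇒ YES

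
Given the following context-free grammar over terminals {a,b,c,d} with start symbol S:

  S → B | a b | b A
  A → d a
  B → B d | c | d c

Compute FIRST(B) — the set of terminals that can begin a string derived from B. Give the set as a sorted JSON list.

FIRST iteration:
iter 1:
  A via A→d a: +{d}
  B via B→c: +{c}
  B via B→d c: +{d}
  S via S→B: +{c,d}
  S via S→a b: +{a}
  S via S→b A: +{b}
  S: {a,b,c,d}  A: {d}  B: {c,d}
iter 2: — fixpoint
  S: {a,b,c,d}  A: {d}  B: {c,d}

FIRST(B) = ["c", "d"]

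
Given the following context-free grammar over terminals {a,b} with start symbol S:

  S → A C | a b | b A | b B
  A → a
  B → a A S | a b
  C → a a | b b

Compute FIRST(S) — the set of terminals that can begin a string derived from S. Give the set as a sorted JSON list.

FIRST sets, iterate to fixpoint:
iter 1:
  A via A→a: +{a}
  B via B→a A S: +{a}
  C via C→a a: +{a}
  C via C→b b: +{b}
  S via S→A C: +{a}
  S via S→b A: +{b}
  FIRST[S]={a,b}  FIRST[A]={a}  FIRST[B]={a}  FIRST[C]={a,b}
iter 2: done
  FIRST[S]={a,b}  FIRST[A]={a}  FIRST[B]={a}  FIRST[C]={a,b}

FIRST(S) = ["a", "b"]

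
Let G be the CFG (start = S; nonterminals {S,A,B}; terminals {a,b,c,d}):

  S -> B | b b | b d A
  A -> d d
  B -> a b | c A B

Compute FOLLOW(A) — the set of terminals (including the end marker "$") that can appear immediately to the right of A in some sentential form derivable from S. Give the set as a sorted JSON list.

FIRST iteration:
round 1:
  A via A→d d: +{d}
  B via B→a b: +{a}
  B via B→c A B: +{c}
  S via S→B: +{a,c}
  S via S→b b: +{b}
  FIRST[S]={a,b,c}  FIRST[A]={d}  FIRST[B]={a,c}
round 2: (stable)
  FIRST[S]={a,b,c}  FIRST[A]={d}  FIRST[B]={a,c}

Compute FOLLOW by fixpoint:
initialize: $ ∈ FOLLOW(S)
round 1:
  B→c A B: FOLLOW(A) ⊇ FIRST(B) = {a,c}; new: +{a,c}
  S→B: FOLLOW(B) ⊇ FOLLOW(S) ⊇ {$}; new: +{$}
  S→b d A: FOLLOW(A) ⊇ FOLLOW(S) ⊇ {$}; new: +{$}
  FOLLOW[S]={$}  FOLLOW[A]={$,a,c}  FOLLOW[B]={$}
round 2: — fixpoint
  FOLLOW[S]={$}  FOLLOW[A]={$,a,c}  FOLLOW[B]={$}

FOLLOW(A) = ["$", "a", "c"]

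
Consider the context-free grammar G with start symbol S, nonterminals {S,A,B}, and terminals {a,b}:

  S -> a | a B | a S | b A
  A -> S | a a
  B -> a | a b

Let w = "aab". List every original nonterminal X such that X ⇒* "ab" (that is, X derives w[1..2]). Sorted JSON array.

Convert to CNF:
  S -> T0 B | T0 S | T1 A | a
  A -> T0 B | T0 S | T0 T0 | T1 A | a
  B -> T0 T1 | a
  T0 -> a
  T1 -> b

Fill CYK table bottom-up — only the sub-triangle for w[1..2]:
  T[1,1] 'a' = {A,B,S,T0}  orig:{A,B,S}
  T[2,2] 'b' = {T1}  orig:{}
  T[1,2] 'ab' = {B}

Original NTs in T[1,2] deriving "ab": ["B"]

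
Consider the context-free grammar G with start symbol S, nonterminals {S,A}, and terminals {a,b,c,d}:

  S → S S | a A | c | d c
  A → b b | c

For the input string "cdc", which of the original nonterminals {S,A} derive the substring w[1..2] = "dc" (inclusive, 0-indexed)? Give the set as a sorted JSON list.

CNF form of G:
  S -> S S | T1 A | T2 T3 | c
  A -> T0 T0 | c
  T0 -> b
  T1 -> a
  T2 -> d
  T3 -> c

Fill CYK table bottom-up (cells [i..j] with 1 ≤ i ≤ j ≤ 2 only):
  cell(1,1) d: {T2}  orig:{}
  cell(2,2) c: {A,S,T3}  orig:{A,S}
  cell(1,2) dc: {S}

Original NTs in T[1,2] deriving "dc": ["S"]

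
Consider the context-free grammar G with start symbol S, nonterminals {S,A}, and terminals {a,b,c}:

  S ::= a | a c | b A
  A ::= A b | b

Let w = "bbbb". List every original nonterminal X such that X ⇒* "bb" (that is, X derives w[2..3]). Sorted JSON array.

CNF form of G:
  S -> T0 A | T1 T2 | a
  A -> A T0 | b
  T0 -> b
  T1 -> a
  T2 -> c

CYK fill, restricted to cells inside w[2..3]:
  T[2,2] 'b' = {A,T0}  orig:{A}
  T[3,3] 'b' = {A,T0}  orig:{A}
  T[2,3] 'bb' = {A,S}

Original NTs in T[2,3] deriving "bb": ["A", "S"]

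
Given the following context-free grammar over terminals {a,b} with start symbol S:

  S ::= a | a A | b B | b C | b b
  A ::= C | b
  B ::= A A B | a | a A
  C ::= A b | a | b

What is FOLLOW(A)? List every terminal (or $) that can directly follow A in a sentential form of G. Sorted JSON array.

FIRST iteration:
[1]
  A via A→b: +{b}
  B via B→A A B: +{b}
  B via B→a: +{a}
  C via C→A b: +{b}
  C via C→a: +{a}
  S via S→a: +{a}
  S via S→b B: +{b}
  FIRST[S]={a,b}  FIRST[A]={b}  FIRST[B]={a,b}  FIRST[C]={a,b}
[2]
  A via A→C: +{a}
  FIRST[S]={a,b}  FIRST[A]={a,b}  FIRST[B]={a,b}  FIRST[C]={a,b}
[3] done
  FIRST[S]={a,b}  FIRST[A]={a,b}  FIRST[B]={a,b}  FIRST[C]={a,b}

FOLLOW sets:
FOLLOW(S) := {$}
round 1:
  B→A A B: FOLLOW(A) ⊇ FIRST(A) = {a,b}; new: +{a,b}
  S→a A: FOLLOW(A) ⊇ FOLLOW(S) ⊇ {$}; new: +{$}
  S→b B: FOLLOW(B) ⊇ FOLLOW(S) ⊇ {$}; new: +{$}
  S→b C: FOLLOW(C) ⊇ FOLLOW(S) ⊇ {$}; new: +{$}
  FOLLOW[S]={$}  FOLLOW[A]={$,a,b}  FOLLOW[B]={$}  FOLLOW[C]={$}
round 2:
  A→C: FOLLOW(C) ⊇ FOLLOW(A) ⊇ {$,a,b}; new: +{a,b}
  FOLLOW[S]={$}  FOLLOW[A]={$,a,b}  FOLLOW[B]={$}  FOLLOW[C]={$,a,b}
round 3: done
  FOLLOW[S]={$}  FOLLOW[A]={$,a,b}  FOLLOW[B]={$}  FOLLOW[C]={$,a,b}

FOLLOW(A) = ["$", "a", "b"]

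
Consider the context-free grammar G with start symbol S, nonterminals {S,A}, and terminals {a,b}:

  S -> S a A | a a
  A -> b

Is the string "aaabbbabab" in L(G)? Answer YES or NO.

CNF form of G:
  S -> S X1 | T0 T0
  A -> b
  T0 -> a
  X1 -> T0 A

CYK fill:
  [0..0]={T0}  "a"  orig:{}
  [1..1]={T0}  "a"  orig:{}
  [2..2]={T0}  "a"  orig:{}
  [3..3]={A}  "b"
  [4..4]={A}  "b"
  [5..5]={A}  "b"
  [6..6]={T0}  "a"  orig:{}
  [7..7]={A}  "b"
  [8..8]={T0}  "a"  orig:{}
  [9..9]={A}  "b"
  [0..1]={S}  "aa"
  [1..2]={S}  "aa"
  [2..3]={X1}  "ab"  orig:{}
  [3..4]=∅  "bb"
  [4..5]=∅  "bb"
  [5..6]=∅  "ba"
  [6..7]={X1}  "ab"  orig:{}
  [7..8]=∅  "ba"
  [8..9]={X1}  "ab"  orig:{}
  [0..2]=∅  "aaa"
  [1..3]=∅  "aab"
  [2..4]=∅  "abb"
  [3..5]=∅  "bbb"
  [4..6]=∅  "bba"
  [5..7]=∅  "bab"
  [6..8]=∅  "aba"
  [7..9]=∅  "bab"
  [0..3]={S}  "aaab"
  [1..4]=∅  "aabb"
  [2..5]=∅  "abbb"
  [3..6]=∅  "bbba"
  [4..7]=∅  "bbab"
  [5..8]=∅  "baba"
  [6..9]=∅  "abab"
  [0..4]=∅  "aaabb"
  [1..5]=∅  "aabbb"
  [2..6]=∅  "abbba"
  [3..7]=∅  "bbbab"
  [4..8]=∅  "bbaba"
  [5..9]=∅  "babab"
  [0..5]=∅  "aaabbb"
  [1..6]=∅  "aabbba"
  [2..7]=∅  "abbbab"
  [3..8]=∅  "bbbaba"
  [4..9]=∅  "bbabab"
  [0..6]=∅  "aaabbba"
  [1..7]=∅  "aabbbab"
  [2..8]=∅  "abbbaba"
  [3..9]=∅  "bbbabab"
  [0..7]=∅  "aaabbbab"
  [1..8]=∅  "aabbbaba"
  [2..9]=∅  "abbbabab"
  [0..8]=∅  "aaabbbaba"
  [1..9]=∅  "aabbbabab"
  [0..9]=∅  "aaabbbabab"

S ∉ T[0,9] ⇒ NO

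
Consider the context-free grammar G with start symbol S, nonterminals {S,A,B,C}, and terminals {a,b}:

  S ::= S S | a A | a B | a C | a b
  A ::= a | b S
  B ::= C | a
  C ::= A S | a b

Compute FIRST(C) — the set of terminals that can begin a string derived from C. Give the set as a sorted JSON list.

FIRST sets, iterate to fixpoint:
iter 1:
  A via A→a: +{a}
  A via A→b S: +{b}
  B via B→a: +{a}
  C via C→A S: +{a,b}
  S via S→a A: +{a}
  FIRST(S)={a}  FIRST(A)={a,b}  FIRST(B)={a}  FIRST(C)={a,b}
iter 2:
  B via B→C: +{b}
  FIRST(S)={a}  FIRST(A)={a,b}  FIRST(B)={a,b}  FIRST(C)={a,b}
iter 3: (stable)
  FIRST(S)={a}  FIRST(A)={a,b}  FIRST(B)={a,b}  FIRST(C)={a,b}

FIRST(C) = ["a", "b"]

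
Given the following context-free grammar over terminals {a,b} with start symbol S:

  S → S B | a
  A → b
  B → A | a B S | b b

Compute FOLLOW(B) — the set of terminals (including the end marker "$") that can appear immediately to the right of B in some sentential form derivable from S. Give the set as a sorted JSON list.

FIRST iteration:
round 1:
  A via A→b: +{b}
  B via B→A: +{b}
  B via B→a B S: +{a}
  S via S→a: +{a}
  FIRST[S]={a}  FIRST[A]={b}  FIRST[B]={a,b}
round 2: — fixpoint
  FIRST[S]={a}  FIRST[A]={b}  FIRST[B]={a,b}

FOLLOW iteration:
seed FOLLOW(S) with $
pass 1:
  B→a B S: FOLLOW(B) ⊇ FIRST(S) = {a}; new: +{a}
  B→a B S: FOLLOW(S) ⊇ FOLLOW(B) ⊇ {a}; new: +{a}
  S→S B: FOLLOW(S) ⊇ FIRST(B) = {a,b}; new: +{b}
  S→S B: FOLLOW(B) ⊇ FOLLOW(S) ⊇ {$,a,b}; new: +{$,b}
  S: {$,a,b}  A: {}  B: {$,a,b}
pass 2:
  B→A: FOLLOW(A) ⊇ FOLLOW(B) ⊇ {$,a,b}; new: +{$,a,b}
  S: {$,a,b}  A: {$,a,b}  B: {$,a,b}
pass 3: (no change)
  S: {$,a,b}  A: {$,a,b}  B: {$,a,b}

FOLLOW(B) = ["$", "a", "b"]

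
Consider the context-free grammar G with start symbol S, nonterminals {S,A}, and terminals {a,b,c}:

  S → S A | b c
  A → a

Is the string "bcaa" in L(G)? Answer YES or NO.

CNF form of G:
  S -> S A | T0 T1
  A -> a
  T0 -> b
  T1 -> c

CYK table (by increasing span):
  T[0,0] 'b' = {T0}  orig:{}
  T[1,1] 'c' = {T1}  orig:{}
  T[2,2] 'a' = {A}
  T[3,3] 'a' = {A}
  T[0,1] 'bc' = {S}
  T[1,2] 'ca' = ∅
  T[2,3] 'aa' = ∅
  T[0,2] 'bca' = {S}
  T[1,3] 'caa' = ∅
  T[0,3] 'bcaa' = {S}

S ∈ T[0,3] ⇒ YES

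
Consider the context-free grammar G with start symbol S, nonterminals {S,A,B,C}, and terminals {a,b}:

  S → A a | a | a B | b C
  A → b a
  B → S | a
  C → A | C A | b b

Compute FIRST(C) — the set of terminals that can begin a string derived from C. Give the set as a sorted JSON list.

FIRST sets, iterate to fixpoint:
round 1:
  A via A→b a: +{b}
  B via B→a: +{a}
  C via C→A: +{b}
  S via S→A a: +{b}
  S via S→a: +{a}
  FIRST[S]={a,b}  FIRST[A]={b}  FIRST[B]={a}  FIRST[C]={b}
round 2:
  B via B→S: +{b}
  FIRST[S]={a,b}  FIRST[A]={b}  FIRST[B]={a,b}  FIRST[C]={b}
round 3: — fixpoint
  FIRST[S]={a,b}  FIRST[A]={b}  FIRST[B]={a,b}  FIRST[C]={b}

FIRST(C) = ["b"]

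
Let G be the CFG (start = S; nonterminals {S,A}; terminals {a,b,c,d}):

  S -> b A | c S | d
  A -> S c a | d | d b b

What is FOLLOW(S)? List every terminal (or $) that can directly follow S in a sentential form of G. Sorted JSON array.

FIRST iteration:
iter 1:
  A via A→d: +{d}
  S via S→b A: +{b}
  S via S→c S: +{c}
  S via S→d: +{d}
  FIRST(S)={b,c,d}  FIRST(A)={d}
iter 2:
  A via A→S c a: +{b,c}
  FIRST(S)={b,c,d}  FIRST(A)={b,c,d}
iter 3: done
  FIRST(S)={b,c,d}  FIRST(A)={b,c,d}

FOLLOW sets:
initialize: $ ∈ FOLLOW(S)
iter 1:
  A→S c a: FOLLOW(S) ⊇ FIRST(c) = {c}; new: +{c}
  S→b A: FOLLOW(A) ⊇ FOLLOW(S) ⊇ {$,c}; new: +{$,c}
  S: {$,c}  A: {$,c}
iter 2: — fixpoint
  S: {$,c}  A: {$,c}

FOLLOW(S) = ["$", "c"]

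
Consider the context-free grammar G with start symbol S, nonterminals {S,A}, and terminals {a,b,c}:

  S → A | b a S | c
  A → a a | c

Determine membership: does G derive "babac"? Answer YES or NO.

Convert to CNF:
  S -> T0 T0 | T1 X2 | c
  A -> T0 T0 | c
  T0 -> a
  T1 -> b
  X2 -> T0 S

CYK table (by increasing span):
  T[0,0] 'b' = {T1}  orig:{}
  T[1,1] 'a' = {T0}  orig:{}
  T[2,2] 'b' = {T1}  orig:{}
  T[3,3] 'a' = {T0}  orig:{}
  T[4,4] 'c' = {A,S}
  T[0,1] 'ba' = ∅
  T[1,2] 'ab' = ∅
  T[2,3] 'ba' = ∅
  T[3,4] 'ac' = {X2}  orig:{}
  T[0,2] 'bab' = ∅
  T[1,3] 'aba' = ∅
  T[2,4] 'bac' = {S}
  T[0,3] 'baba' = ∅
  T[1,4] 'abac' = {X2}  orig:{}
  T[0,4] 'babac' = {S}

S ∈ T[0,4] ⇒ YES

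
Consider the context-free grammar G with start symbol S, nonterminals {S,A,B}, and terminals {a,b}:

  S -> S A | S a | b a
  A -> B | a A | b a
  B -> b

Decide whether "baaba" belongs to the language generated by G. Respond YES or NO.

Convert to CNF:
  S -> S A | S T0 | T1 T0
  A -> T0 A | T1 T0 | b
  B -> b
  T0 -> a
  T1 -> b

Fill CYK table bottom-up:
  [0..0]={A,B,T1}  "b"  orig:{A,B}
  [1..1]={T0}  "a"  orig:{}
  [2..2]={T0}  "a"  orig:{}
  [3..3]={A,B,T1}  "b"  orig:{A,B}
  [4..4]={T0}  "a"  orig:{}
  [0..1]={A,S}  "ba"
  [1..2]=∅  "aa"
  [2..3]={A}  "ab"
  [3..4]={A,S}  "ba"
  [0..2]={S}  "baa"
  [1..3]={A}  "aab"
  [2..4]={A}  "aba"
  [0..3]={S}  "baab"
  [1..4]={A}  "aaba"
  [0..4]={S}  "baaba"

S ∈ T[0,4] ⇒ YES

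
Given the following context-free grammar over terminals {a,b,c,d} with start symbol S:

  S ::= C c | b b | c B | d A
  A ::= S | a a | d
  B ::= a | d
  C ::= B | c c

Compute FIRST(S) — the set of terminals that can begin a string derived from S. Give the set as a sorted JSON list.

Compute FIRST by fixpoint:
iter 1:
  A via A→a a: +{a}
  A via A→d: +{d}
  B via B→a: +{a}
  B via B→d: +{d}
  C via C→B: +{a,d}
  C via C→c c: +{c}
  S via S→C c: +{a,c,d}
  S via S→b b: +{b}
  FIRST(S)={a,b,c,d}  FIRST(A)={a,d}  FIRST(B)={a,d}  FIRST(C)={a,c,d}
iter 2:
  A via A→S: +{b,c}
  FIRST(S)={a,b,c,d}  FIRST(A)={a,b,c,d}  FIRST(B)={a,d}  FIRST(C)={a,c,d}
iter 3: done
  FIRST(S)={a,b,c,d}  FIRST(A)={a,b,c,d}  FIRST(B)={a,d}  FIRST(C)={a,c,d}

FIRST(S) = ["a", "b", "c", "d"]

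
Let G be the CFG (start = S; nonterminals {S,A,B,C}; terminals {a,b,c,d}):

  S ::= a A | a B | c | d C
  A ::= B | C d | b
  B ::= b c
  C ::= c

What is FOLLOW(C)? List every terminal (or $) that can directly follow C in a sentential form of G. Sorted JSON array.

FIRST iteration:
pass 1:
  A via A→b: +{b}
  B via B→b c: +{b}
  C via C→c: +{c}
  S via S→a A: +{a}
  S via S→c: +{c}
  S via S→d C: +{d}
  FIRST(S)={a,c,d}  FIRST(A)={b}  FIRST(B)={b}  FIRST(C)={c}
pass 2:
  A via A→C d: +{c}
  FIRST(S)={a,c,d}  FIRST(A)={b,c}  FIRST(B)={b}  FIRST(C)={c}
pass 3: done
  FIRST(S)={a,c,d}  FIRST(A)={b,c}  FIRST(B)={b}  FIRST(C)={c}

FOLLOW iteration:
seed FOLLOW(S) with $
pass 1:
  A→C d: FOLLOW(C) ⊇ FIRST(d) = {d}; new: +{d}
  S→a A: FOLLOW(A) ⊇ FOLLOW(S) ⊇ {$}; new: +{$}
  S→a B: FOLLOW(B) ⊇ FOLLOW(S) ⊇ {$}; new: +{$}
  S→d C: FOLLOW(C) ⊇ FOLLOW(S) ⊇ {$}; new: +{$}
  S: {$}  A: {$}  B: {$}  C: {$,d}
pass 2: done
  S: {$}  A: {$}  B: {$}  C: {$,d}

FOLLOW(C) = ["$", "d"]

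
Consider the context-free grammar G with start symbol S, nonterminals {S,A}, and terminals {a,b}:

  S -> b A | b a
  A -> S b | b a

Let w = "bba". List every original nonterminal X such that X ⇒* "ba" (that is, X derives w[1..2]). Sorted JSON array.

CNF form of G:
  S -> T0 A | T0 T1
  A -> S T0 | T0 T1
  T0 -> b
  T1 -> a

CYK fill (cells [i..j] with 1 ≤ i ≤ j ≤ 2 only):
  T[1,1] 'b' = {T0}  orig:{}
  T[2,2] 'a' = {T1}  orig:{}
  T[1,2] 'ba' = {A,S}

Original NTs in T[1,2] deriving "ba": ["A", "S"]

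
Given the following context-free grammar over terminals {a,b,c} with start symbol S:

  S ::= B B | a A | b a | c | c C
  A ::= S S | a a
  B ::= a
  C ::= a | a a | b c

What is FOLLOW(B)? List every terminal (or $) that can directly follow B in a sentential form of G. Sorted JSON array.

FIRST iteration:
iter 1:
  A via A→a a: +{a}
  B via B→a: +{a}
  C via C→a: +{a}
  C via C→b c: +{b}
  S via S→B B: +{a}
  S via S→b a: +{b}
  S via S→c: +{c}
  FIRST[S]={a,b,c}  FIRST[A]={a}  FIRST[B]={a}  FIRST[C]={a,b}
iter 2:
  A via A→S S: +{b,c}
  FIRST[S]={a,b,c}  FIRST[A]={a,b,c}  FIRST[B]={a}  FIRST[C]={a,b}
iter 3: (no change)
  FIRST[S]={a,b,c}  FIRST[A]={a,b,c}  FIRST[B]={a}  FIRST[C]={a,b}

Compute FOLLOW by fixpoint:
FOLLOW(S) := {$}
pass 1:
  A→S S: FOLLOW(S) ⊇ FIRST(S) = {a,b,c}; new: +{a,b,c}
  S→B B: FOLLOW(B) ⊇ FIRST(B) = {a}; new: +{a}
  S→B B: FOLLOW(B) ⊇ FOLLOW(S) ⊇ {$,a,b,c}; new: +{$,b,c}
  S→a A: FOLLOW(A) ⊇ FOLLOW(S) ⊇ {$,a,b,c}; new: +{$,a,b,c}
  S→c C: FOLLOW(C) ⊇ FOLLOW(S) ⊇ {$,a,b,c}; new: +{$,a,b,c}
  FOLLOW(S)={$,a,b,c}  FOLLOW(A)={$,a,b,c}  FOLLOW(B)={$,a,b,c}  FOLLOW(C)={$,a,b,c}
pass 2: (no change)
  FOLLOW(S)={$,a,b,c}  FOLLOW(A)={$,a,b,c}  FOLLOW(B)={$,a,b,c}  FOLLOW(C)={$,a,b,c}

FOLLOW(B) = ["$", "a", "b", "c"]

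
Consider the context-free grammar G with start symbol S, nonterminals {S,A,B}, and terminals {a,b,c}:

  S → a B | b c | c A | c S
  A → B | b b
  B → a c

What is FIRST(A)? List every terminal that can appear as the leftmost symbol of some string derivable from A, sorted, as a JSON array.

FIRST sets, iterate to fixpoint:
pass 1:
  A via A→b b: +{b}
  B via B→a c: +{a}
  S via S→a B: +{a}
  S via S→b c: +{b}
  S via S→c A: +{c}
  FIRST(S)={a,b,c}  FIRST(A)={b}  FIRST(B)={a}
pass 2:
  A via A→B: +{a}
  FIRST(S)={a,b,c}  FIRST(A)={a,b}  FIRST(B)={a}
pass 3: done
  FIRST(S)={a,b,c}  FIRST(A)={a,b}  FIRST(B)={a}

FIRST(A) = ["a", "b"]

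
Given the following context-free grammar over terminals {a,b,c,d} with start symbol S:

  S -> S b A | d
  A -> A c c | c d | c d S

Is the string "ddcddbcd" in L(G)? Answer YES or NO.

CNF form of G:
  S -> S X5 | d
  A -> A X3 | T0 T1 | T0 X4
  T0 -> c
  T1 -> d
  T2 -> b
  X3 -> T0 T0
  X4 -> T1 S
  X5 -> T2 A

CYK table (by increasing span):
  cell(0,0) d: {S,T1}  orig:{S}
  cell(1,1) d: {S,T1}  orig:{S}
  cell(2,2) c: {T0}  orig:{}
  cell(3,3) d: {S,T1}  orig:{S}
  cell(4,4) d: {S,T1}  orig:{S}
  cell(5,5) b: {T2}  orig:{}
  cell(6,6) c: {T0}  orig:{}
  cell(7,7) d: {S,T1}  orig:{S}
  cell(0,1) dd: {X4}  orig:{}
  cell(1,2) dc: ∅
  cell(2,3) cd: {A}
  cell(3,4) dd: {X4}  orig:{}
  cell(4,5) db: ∅
  cell(5,6) bc: ∅
  cell(6,7) cd: {A}
  cell(0,2) ddc: ∅
  cell(1,3) dcd: ∅
  cell(2,4) cdd: {A}
  cell(3,5) ddb: ∅
  cell(4,6) dbc: ∅
  cell(5,7) bcd: {X5}  orig:{}
  cell(0,3) ddcd: ∅
  cell(1,4) dcdd: ∅
  cell(2,5) cddb: ∅
  cell(3,6) ddbc: ∅
  cell(4,7) dbcd: {S}
  cell(0,4) ddcdd: ∅
  cell(1,5) dcddb: ∅
  cell(2,6) cddbc: ∅
  cell(3,7) ddbcd: {X4}  orig:{}
  cell(0,5) ddcddb: ∅
  cell(1,6) dcddbc: ∅
  cell(2,7) cddbcd: {A}
  cell(0,6) ddcddbc: ∅
  cell(1,7) dcddbcd: ∅
  cell(0,7) ddcddbcd: ∅

S ∉ T[0,7] ⇒ NO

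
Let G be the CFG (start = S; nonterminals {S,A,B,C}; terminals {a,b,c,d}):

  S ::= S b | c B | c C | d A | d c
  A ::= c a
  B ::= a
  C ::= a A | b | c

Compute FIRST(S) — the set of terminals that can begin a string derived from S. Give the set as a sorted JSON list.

Compute FIRST by fixpoint:
round 1:
  A via A→c a: +{c}
  B via B→a: +{a}
  C via C→a A: +{a}
  C via C→b: +{b}
  C via C→c: +{c}
  S via S→c B: +{c}
  S via S→d A: +{d}
  FIRST[S]={c,d}  FIRST[A]={c}  FIRST[B]={a}  FIRST[C]={a,b,c}
round 2: — fixpoint
  FIRST[S]={c,d}  FIRST[A]={c}  FIRST[B]={a}  FIRST[C]={a,b,c}

FIRST(S) = ["c", "d"]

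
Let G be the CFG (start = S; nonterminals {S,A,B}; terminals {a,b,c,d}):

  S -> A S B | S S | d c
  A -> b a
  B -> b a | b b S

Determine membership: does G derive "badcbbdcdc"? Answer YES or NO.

CNF form of G:
  S -> A X5 | S S | T2 T3
  A -> T0 T1
  B -> T0 T1 | T0 X4
  T0 -> b
  T1 -> a
  T2 -> d
  T3 -> c
  X4 -> T0 S
  X5 -> S B

CYK table (by increasing span):
  [0..0]={T0}  "b"  orig:{}
  [1..1]={T1}  "a"  orig:{}
  [2..2]={T2}  "d"  orig:{}
  [3..3]={T3}  "c"  orig:{}
  [4..4]={T0}  "b"  orig:{}
  [5..5]={T0}  "b"  orig:{}
  [6..6]={T2}  "d"  orig:{}
  [7..7]={T3}  "c"  orig:{}
  [8..8]={T2}  "d"  orig:{}
  [9..9]={T3}  "c"  orig:{}
  [0..1]={A,B}  "ba"
  [1..2]=∅  "ad"
  [2..3]={S}  "dc"
  [3..4]=∅  "cb"
  [4..5]=∅  "bb"
  [5..6]=∅  "bd"
  [6..7]={S}  "dc"
  [7..8]=∅  "cd"
  [8..9]={S}  "dc"
  [0..2]=∅  "bad"
  [1..3]=∅  "adc"
  [2..4]=∅  "dcb"
  [3..5]=∅  "cbb"
  [4..6]=∅  "bbd"
  [5..7]={X4}  "bdc"  orig:{}
  [6..8]=∅  "dcd"
  [7..9]=∅  "cdc"
  [0..3]=∅  "badc"
  [1..4]=∅  "adcb"
  [2..5]=∅  "dcbb"
  [3..6]=∅  "cbbd"
  [4..7]={B}  "bbdc"
  [5..8]=∅  "bdcd"
  [6..9]={S}  "dcdc"
  [0..4]=∅  "badcb"
  [1..5]=∅  "adcbb"
  [2..6]=∅  "dcbbd"
  [3..7]=∅  "cbbdc"
  [4..8]=∅  "bbdcd"
  [5..9]={X4}  "bdcdc"  orig:{}
  [0..5]=∅  "badcbb"
  [1..6]=∅  "adcbbd"
  [2..7]={X5}  "dcbbdc"  orig:{}
  [3..8]=∅  "cbbdcd"
  [4..9]={B}  "bbdcdc"
  [0..6]=∅  "badcbbd"
  [1..7]=∅  "adcbbdc"
  [2..8]=∅  "dcbbdcd"
  [3..9]=∅  "cbbdcdc"
  [0..7]={S}  "badcbbdc"
  [1..8]=∅  "adcbbdcd"
  [2..9]={X5}  "dcbbdcdc"  orig:{}
  [0..8]=∅  "badcbbdcd"
  [1..9]=∅  "adcbbdcdc"
  [0..9]={S}  "badcbbdcdc"

S ∈ T[0,9] ⇒ YES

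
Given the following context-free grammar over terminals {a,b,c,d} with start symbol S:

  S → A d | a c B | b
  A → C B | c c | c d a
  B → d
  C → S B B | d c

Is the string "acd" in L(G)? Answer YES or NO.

Convert to CNF:
  S -> A T1 | T2 X5 | b
  A -> C B | T0 T0 | T0 X3
  B -> d
  C -> S X4 | T1 T0
  T0 -> c
  T1 -> d
  T2 -> a
  X3 -> T1 T2
  X4 -> B B
  X5 -> T0 B

CYK table (by increasing span):
  T[0,0] 'a' = {T2}  orig:{}
  T[1,1] 'c' = {T0}  orig:{}
  T[2,2] 'd' = {B,T1}  orig:{B}
  T[0,1] 'ac' = ∅
  T[1,2] 'cd' = {X5}  orig:{}
  T[0,2] 'acd' = {S}

S ∈ T[0,2] ⇒ YES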